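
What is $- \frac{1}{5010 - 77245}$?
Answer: $\frac{1}{72235} \approx 1.3844 \cdot 10^{-5}$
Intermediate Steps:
$- \frac{1}{5010 - 77245} = - \frac{1}{-72235} = \left(-1\right) \left(- \frac{1}{72235}\right) = \frac{1}{72235}$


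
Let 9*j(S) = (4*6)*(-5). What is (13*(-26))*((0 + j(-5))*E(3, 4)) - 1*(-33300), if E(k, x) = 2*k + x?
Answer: 235100/3 ≈ 78367.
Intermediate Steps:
E(k, x) = x + 2*k
j(S) = -40/3 (j(S) = ((4*6)*(-5))/9 = (24*(-5))/9 = (⅑)*(-120) = -40/3)
(13*(-26))*((0 + j(-5))*E(3, 4)) - 1*(-33300) = (13*(-26))*((0 - 40/3)*(4 + 2*3)) - 1*(-33300) = -(-13520)*(4 + 6)/3 + 33300 = -(-13520)*10/3 + 33300 = -338*(-400/3) + 33300 = 135200/3 + 33300 = 235100/3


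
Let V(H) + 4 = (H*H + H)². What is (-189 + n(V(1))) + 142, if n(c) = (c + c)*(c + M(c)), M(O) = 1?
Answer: -47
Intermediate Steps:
V(H) = -4 + (H + H²)² (V(H) = -4 + (H*H + H)² = -4 + (H² + H)² = -4 + (H + H²)²)
n(c) = 2*c*(1 + c) (n(c) = (c + c)*(c + 1) = (2*c)*(1 + c) = 2*c*(1 + c))
(-189 + n(V(1))) + 142 = (-189 + 2*(-4 + 1²*(1 + 1)²)*(1 + (-4 + 1²*(1 + 1)²))) + 142 = (-189 + 2*(-4 + 1*2²)*(1 + (-4 + 1*2²))) + 142 = (-189 + 2*(-4 + 1*4)*(1 + (-4 + 1*4))) + 142 = (-189 + 2*(-4 + 4)*(1 + (-4 + 4))) + 142 = (-189 + 2*0*(1 + 0)) + 142 = (-189 + 2*0*1) + 142 = (-189 + 0) + 142 = -189 + 142 = -47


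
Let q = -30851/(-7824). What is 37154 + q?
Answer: 290723747/7824 ≈ 37158.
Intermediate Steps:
q = 30851/7824 (q = -30851*(-1/7824) = 30851/7824 ≈ 3.9431)
37154 + q = 37154 + 30851/7824 = 290723747/7824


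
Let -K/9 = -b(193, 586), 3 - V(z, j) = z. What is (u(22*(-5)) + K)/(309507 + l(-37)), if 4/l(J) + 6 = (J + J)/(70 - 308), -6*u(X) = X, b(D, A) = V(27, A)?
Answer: -401461/628607289 ≈ -0.00063865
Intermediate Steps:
V(z, j) = 3 - z
b(D, A) = -24 (b(D, A) = 3 - 1*27 = 3 - 27 = -24)
u(X) = -X/6
l(J) = 4/(-6 - J/119) (l(J) = 4/(-6 + (J + J)/(70 - 308)) = 4/(-6 + (2*J)/(-238)) = 4/(-6 + (2*J)*(-1/238)) = 4/(-6 - J/119))
K = -216 (K = -(-9)*(-24) = -9*24 = -216)
(u(22*(-5)) + K)/(309507 + l(-37)) = (-11*(-5)/3 - 216)/(309507 - 476/(714 - 37)) = (-1/6*(-110) - 216)/(309507 - 476/677) = (55/3 - 216)/(309507 - 476*1/677) = -593/(3*(309507 - 476/677)) = -593/(3*209535763/677) = -593/3*677/209535763 = -401461/628607289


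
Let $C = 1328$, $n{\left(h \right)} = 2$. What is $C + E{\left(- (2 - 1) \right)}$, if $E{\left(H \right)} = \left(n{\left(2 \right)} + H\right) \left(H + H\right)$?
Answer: $1326$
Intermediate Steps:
$E{\left(H \right)} = 2 H \left(2 + H\right)$ ($E{\left(H \right)} = \left(2 + H\right) \left(H + H\right) = \left(2 + H\right) 2 H = 2 H \left(2 + H\right)$)
$C + E{\left(- (2 - 1) \right)} = 1328 + 2 \left(- (2 - 1)\right) \left(2 - \left(2 - 1\right)\right) = 1328 + 2 \left(\left(-1\right) 1\right) \left(2 - 1\right) = 1328 + 2 \left(-1\right) \left(2 - 1\right) = 1328 + 2 \left(-1\right) 1 = 1328 - 2 = 1326$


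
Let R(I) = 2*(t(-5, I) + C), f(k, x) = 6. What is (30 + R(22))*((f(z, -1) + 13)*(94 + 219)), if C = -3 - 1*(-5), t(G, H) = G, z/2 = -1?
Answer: 142728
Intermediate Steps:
z = -2 (z = 2*(-1) = -2)
C = 2 (C = -3 + 5 = 2)
R(I) = -6 (R(I) = 2*(-5 + 2) = 2*(-3) = -6)
(30 + R(22))*((f(z, -1) + 13)*(94 + 219)) = (30 - 6)*((6 + 13)*(94 + 219)) = 24*(19*313) = 24*5947 = 142728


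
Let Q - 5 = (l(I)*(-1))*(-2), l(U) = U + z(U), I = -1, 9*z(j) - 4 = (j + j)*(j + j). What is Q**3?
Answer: 79507/729 ≈ 109.06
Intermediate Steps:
z(j) = 4/9 + 4*j**2/9 (z(j) = 4/9 + ((j + j)*(j + j))/9 = 4/9 + ((2*j)*(2*j))/9 = 4/9 + (4*j**2)/9 = 4/9 + 4*j**2/9)
l(U) = 4/9 + U + 4*U**2/9 (l(U) = U + (4/9 + 4*U**2/9) = 4/9 + U + 4*U**2/9)
Q = 43/9 (Q = 5 + ((4/9 - 1 + (4/9)*(-1)**2)*(-1))*(-2) = 5 + ((4/9 - 1 + (4/9)*1)*(-1))*(-2) = 5 + ((4/9 - 1 + 4/9)*(-1))*(-2) = 5 - 1/9*(-1)*(-2) = 5 + (1/9)*(-2) = 5 - 2/9 = 43/9 ≈ 4.7778)
Q**3 = (43/9)**3 = 79507/729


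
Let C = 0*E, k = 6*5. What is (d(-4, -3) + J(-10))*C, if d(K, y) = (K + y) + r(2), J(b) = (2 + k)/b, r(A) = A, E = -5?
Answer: 0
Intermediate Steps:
k = 30
C = 0 (C = 0*(-5) = 0)
J(b) = 32/b (J(b) = (2 + 30)/b = 32/b)
d(K, y) = 2 + K + y (d(K, y) = (K + y) + 2 = 2 + K + y)
(d(-4, -3) + J(-10))*C = ((2 - 4 - 3) + 32/(-10))*0 = (-5 + 32*(-⅒))*0 = (-5 - 16/5)*0 = -41/5*0 = 0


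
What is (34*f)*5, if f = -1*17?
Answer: -2890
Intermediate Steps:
f = -17
(34*f)*5 = (34*(-17))*5 = -578*5 = -2890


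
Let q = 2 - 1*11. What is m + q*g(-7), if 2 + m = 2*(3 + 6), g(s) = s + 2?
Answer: 61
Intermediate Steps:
g(s) = 2 + s
m = 16 (m = -2 + 2*(3 + 6) = -2 + 2*9 = -2 + 18 = 16)
q = -9 (q = 2 - 11 = -9)
m + q*g(-7) = 16 - 9*(2 - 7) = 16 - 9*(-5) = 16 + 45 = 61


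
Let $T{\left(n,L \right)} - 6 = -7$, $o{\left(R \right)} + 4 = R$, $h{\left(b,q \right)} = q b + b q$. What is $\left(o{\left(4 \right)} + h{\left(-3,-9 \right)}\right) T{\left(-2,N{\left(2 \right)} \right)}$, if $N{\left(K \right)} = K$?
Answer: $-54$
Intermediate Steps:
$h{\left(b,q \right)} = 2 b q$ ($h{\left(b,q \right)} = b q + b q = 2 b q$)
$o{\left(R \right)} = -4 + R$
$T{\left(n,L \right)} = -1$ ($T{\left(n,L \right)} = 6 - 7 = -1$)
$\left(o{\left(4 \right)} + h{\left(-3,-9 \right)}\right) T{\left(-2,N{\left(2 \right)} \right)} = \left(\left(-4 + 4\right) + 2 \left(-3\right) \left(-9\right)\right) \left(-1\right) = \left(0 + 54\right) \left(-1\right) = 54 \left(-1\right) = -54$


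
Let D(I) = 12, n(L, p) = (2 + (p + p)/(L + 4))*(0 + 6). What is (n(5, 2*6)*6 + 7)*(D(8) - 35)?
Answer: -4025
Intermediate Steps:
n(L, p) = 12 + 12*p/(4 + L) (n(L, p) = (2 + (2*p)/(4 + L))*6 = (2 + 2*p/(4 + L))*6 = 12 + 12*p/(4 + L))
(n(5, 2*6)*6 + 7)*(D(8) - 35) = ((12*(4 + 5 + 2*6)/(4 + 5))*6 + 7)*(12 - 35) = ((12*(4 + 5 + 12)/9)*6 + 7)*(-23) = ((12*(1/9)*21)*6 + 7)*(-23) = (28*6 + 7)*(-23) = (168 + 7)*(-23) = 175*(-23) = -4025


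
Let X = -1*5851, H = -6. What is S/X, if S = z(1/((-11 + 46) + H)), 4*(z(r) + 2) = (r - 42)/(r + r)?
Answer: 1233/46808 ≈ 0.026342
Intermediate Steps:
z(r) = -2 + (-42 + r)/(8*r) (z(r) = -2 + ((r - 42)/(r + r))/4 = -2 + ((-42 + r)/((2*r)))/4 = -2 + ((-42 + r)*(1/(2*r)))/4 = -2 + ((-42 + r)/(2*r))/4 = -2 + (-42 + r)/(8*r))
S = -1233/8 (S = 3*(-14 - 5/((-11 + 46) - 6))/(8*(1/((-11 + 46) - 6))) = 3*(-14 - 5/(35 - 6))/(8*(1/(35 - 6))) = 3*(-14 - 5/29)/(8*(1/29)) = 3*(-14 - 5*1/29)/(8*(1/29)) = (3/8)*29*(-14 - 5/29) = (3/8)*29*(-411/29) = -1233/8 ≈ -154.13)
X = -5851
S/X = -1233/8/(-5851) = -1233/8*(-1/5851) = 1233/46808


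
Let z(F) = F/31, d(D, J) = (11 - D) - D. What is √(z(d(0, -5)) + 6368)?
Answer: √6119989/31 ≈ 79.802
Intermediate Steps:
d(D, J) = 11 - 2*D
z(F) = F/31 (z(F) = F*(1/31) = F/31)
√(z(d(0, -5)) + 6368) = √((11 - 2*0)/31 + 6368) = √((11 + 0)/31 + 6368) = √((1/31)*11 + 6368) = √(11/31 + 6368) = √(197419/31) = √6119989/31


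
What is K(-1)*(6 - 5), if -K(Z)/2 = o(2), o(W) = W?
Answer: -4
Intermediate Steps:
K(Z) = -4 (K(Z) = -2*2 = -4)
K(-1)*(6 - 5) = -4*(6 - 5) = -4*1 = -4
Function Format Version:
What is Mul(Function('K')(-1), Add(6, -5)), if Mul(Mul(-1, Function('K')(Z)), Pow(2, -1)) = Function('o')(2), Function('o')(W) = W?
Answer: -4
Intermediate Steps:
Function('K')(Z) = -4 (Function('K')(Z) = Mul(-2, 2) = -4)
Mul(Function('K')(-1), Add(6, -5)) = Mul(-4, Add(6, -5)) = Mul(-4, 1) = -4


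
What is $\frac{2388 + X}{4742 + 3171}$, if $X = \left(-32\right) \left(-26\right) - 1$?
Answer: $\frac{3219}{7913} \approx 0.4068$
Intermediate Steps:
$X = 831$ ($X = 832 - 1 = 831$)
$\frac{2388 + X}{4742 + 3171} = \frac{2388 + 831}{4742 + 3171} = \frac{3219}{7913}$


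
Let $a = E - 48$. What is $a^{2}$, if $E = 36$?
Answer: $144$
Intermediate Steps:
$a = -12$ ($a = 36 - 48 = -12$)
$a^{2} = \left(-12\right)^{2} = 144$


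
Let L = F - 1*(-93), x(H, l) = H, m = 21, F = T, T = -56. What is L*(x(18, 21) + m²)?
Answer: 16983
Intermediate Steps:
F = -56
L = 37 (L = -56 - 1*(-93) = -56 + 93 = 37)
L*(x(18, 21) + m²) = 37*(18 + 21²) = 37*(18 + 441) = 37*459 = 16983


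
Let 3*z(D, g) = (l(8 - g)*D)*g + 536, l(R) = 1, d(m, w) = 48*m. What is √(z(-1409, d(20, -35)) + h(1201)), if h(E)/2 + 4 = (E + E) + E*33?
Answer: I*√3299754/3 ≈ 605.51*I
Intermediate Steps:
h(E) = -8 + 70*E (h(E) = -8 + 2*((E + E) + E*33) = -8 + 2*(2*E + 33*E) = -8 + 2*(35*E) = -8 + 70*E)
z(D, g) = 536/3 + D*g/3 (z(D, g) = ((1*D)*g + 536)/3 = (D*g + 536)/3 = (536 + D*g)/3 = 536/3 + D*g/3)
√(z(-1409, d(20, -35)) + h(1201)) = √((536/3 + (⅓)*(-1409)*(48*20)) + (-8 + 70*1201)) = √((536/3 + (⅓)*(-1409)*960) + (-8 + 84070)) = √((536/3 - 450880) + 84062) = √(-1352104/3 + 84062) = √(-1099918/3) = I*√3299754/3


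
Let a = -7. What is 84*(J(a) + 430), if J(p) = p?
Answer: 35532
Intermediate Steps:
84*(J(a) + 430) = 84*(-7 + 430) = 84*423 = 35532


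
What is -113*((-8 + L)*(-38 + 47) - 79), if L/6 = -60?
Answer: 383183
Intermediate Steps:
L = -360 (L = 6*(-60) = -360)
-113*((-8 + L)*(-38 + 47) - 79) = -113*((-8 - 360)*(-38 + 47) - 79) = -113*(-368*9 - 79) = -113*(-3312 - 79) = -113*(-3391) = 383183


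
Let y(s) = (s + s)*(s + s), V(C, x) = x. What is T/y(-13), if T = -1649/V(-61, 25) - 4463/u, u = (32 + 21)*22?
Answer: -2034309/19705400 ≈ -0.10324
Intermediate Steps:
y(s) = 4*s² (y(s) = (2*s)*(2*s) = 4*s²)
u = 1166 (u = 53*22 = 1166)
T = -2034309/29150 (T = -1649/25 - 4463/1166 = -2034309/29150 ≈ -69.788)
T/y(-13) = -2034309/(29150*(4*(-13)²)) = -2034309/(29150*(4*169)) = -2034309/29150/676 = -2034309/29150*1/676 = -2034309/19705400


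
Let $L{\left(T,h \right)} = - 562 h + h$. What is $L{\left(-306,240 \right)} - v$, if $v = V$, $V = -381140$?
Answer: $246500$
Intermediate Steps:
$L{\left(T,h \right)} = - 561 h$
$v = -381140$
$L{\left(-306,240 \right)} - v = \left(-561\right) 240 - -381140 = -134640 + 381140 = 246500$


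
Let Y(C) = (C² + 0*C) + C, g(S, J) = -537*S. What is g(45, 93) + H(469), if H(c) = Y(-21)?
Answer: -23745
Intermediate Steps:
Y(C) = C + C² (Y(C) = (C² + 0) + C = C² + C = C + C²)
H(c) = 420 (H(c) = -21*(1 - 21) = -21*(-20) = 420)
g(45, 93) + H(469) = -537*45 + 420 = -24165 + 420 = -23745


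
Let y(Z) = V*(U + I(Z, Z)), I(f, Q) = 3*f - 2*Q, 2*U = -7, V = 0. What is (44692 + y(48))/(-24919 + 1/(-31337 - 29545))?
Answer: -2720938344/1517118559 ≈ -1.7935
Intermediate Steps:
U = -7/2 (U = (½)*(-7) = -7/2 ≈ -3.5000)
I(f, Q) = -2*Q + 3*f
y(Z) = 0 (y(Z) = 0*(-7/2 + (-2*Z + 3*Z)) = 0*(-7/2 + Z) = 0)
(44692 + y(48))/(-24919 + 1/(-31337 - 29545)) = (44692 + 0)/(-24919 + 1/(-31337 - 29545)) = 44692/(-24919 + 1/(-60882)) = 44692/(-24919 - 1/60882) = 44692/(-1517118559/60882) = 44692*(-60882/1517118559) = -2720938344/1517118559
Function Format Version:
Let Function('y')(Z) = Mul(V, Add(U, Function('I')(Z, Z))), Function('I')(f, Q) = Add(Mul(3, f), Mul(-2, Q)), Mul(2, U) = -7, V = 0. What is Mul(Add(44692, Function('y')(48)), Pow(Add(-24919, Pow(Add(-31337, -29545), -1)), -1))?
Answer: Rational(-2720938344, 1517118559) ≈ -1.7935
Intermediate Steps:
U = Rational(-7, 2) (U = Mul(Rational(1, 2), -7) = Rational(-7, 2) ≈ -3.5000)
Function('I')(f, Q) = Add(Mul(-2, Q), Mul(3, f))
Function('y')(Z) = 0 (Function('y')(Z) = Mul(0, Add(Rational(-7, 2), Add(Mul(-2, Z), Mul(3, Z)))) = Mul(0, Add(Rational(-7, 2), Z)) = 0)
Mul(Add(44692, Function('y')(48)), Pow(Add(-24919, Pow(Add(-31337, -29545), -1)), -1)) = Mul(Add(44692, 0), Pow(Add(-24919, Pow(Add(-31337, -29545), -1)), -1)) = Mul(44692, Pow(Add(-24919, Pow(-60882, -1)), -1)) = Mul(44692, Pow(Add(-24919, Rational(-1, 60882)), -1)) = Mul(44692, Pow(Rational(-1517118559, 60882), -1)) = Mul(44692, Rational(-60882, 1517118559)) = Rational(-2720938344, 1517118559)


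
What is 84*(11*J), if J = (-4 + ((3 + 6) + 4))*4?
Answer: 33264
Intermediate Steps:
J = 36 (J = (-4 + (9 + 4))*4 = (-4 + 13)*4 = 9*4 = 36)
84*(11*J) = 84*(11*36) = 84*396 = 33264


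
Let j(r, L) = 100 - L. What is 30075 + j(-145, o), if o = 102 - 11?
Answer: 30084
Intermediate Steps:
o = 91
30075 + j(-145, o) = 30075 + (100 - 1*91) = 30075 + (100 - 91) = 30075 + 9 = 30084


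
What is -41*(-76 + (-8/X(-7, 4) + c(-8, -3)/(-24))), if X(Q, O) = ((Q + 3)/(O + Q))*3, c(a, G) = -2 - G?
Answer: 76793/24 ≈ 3199.7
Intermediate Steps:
X(Q, O) = 3*(3 + Q)/(O + Q) (X(Q, O) = ((3 + Q)/(O + Q))*3 = 3*(3 + Q)/(O + Q))
-41*(-76 + (-8/X(-7, 4) + c(-8, -3)/(-24))) = -41*(-76 + (-8*(4 - 7)/(3*(3 - 7)) + (-2 - 1*(-3))/(-24))) = -41*(-76 + (-8/(3*(-4)/(-3)) + (-2 + 3)*(-1/24))) = -41*(-76 + (-8/(3*(-1/3)*(-4)) + 1*(-1/24))) = -41*(-76 + (-8/4 - 1/24)) = -41*(-76 + (-8*1/4 - 1/24)) = -41*(-76 + (-2 - 1/24)) = -41*(-76 - 49/24) = -41*(-1873/24) = 76793/24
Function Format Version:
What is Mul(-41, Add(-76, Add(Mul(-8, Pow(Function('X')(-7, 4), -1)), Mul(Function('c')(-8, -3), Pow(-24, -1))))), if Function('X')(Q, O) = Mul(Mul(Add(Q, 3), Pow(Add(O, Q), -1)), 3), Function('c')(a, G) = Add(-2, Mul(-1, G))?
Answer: Rational(76793, 24) ≈ 3199.7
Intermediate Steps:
Function('X')(Q, O) = Mul(3, Pow(Add(O, Q), -1), Add(3, Q)) (Function('X')(Q, O) = Mul(Mul(Add(3, Q), Pow(Add(O, Q), -1)), 3) = Mul(Mul(Pow(Add(O, Q), -1), Add(3, Q)), 3) = Mul(3, Pow(Add(O, Q), -1), Add(3, Q)))
Mul(-41, Add(-76, Add(Mul(-8, Pow(Function('X')(-7, 4), -1)), Mul(Function('c')(-8, -3), Pow(-24, -1))))) = Mul(-41, Add(-76, Add(Mul(-8, Pow(Mul(3, Pow(Add(4, -7), -1), Add(3, -7)), -1)), Mul(Add(-2, Mul(-1, -3)), Pow(-24, -1))))) = Mul(-41, Add(-76, Add(Mul(-8, Pow(Mul(3, Pow(-3, -1), -4), -1)), Mul(Add(-2, 3), Rational(-1, 24))))) = Mul(-41, Add(-76, Add(Mul(-8, Pow(Mul(3, Rational(-1, 3), -4), -1)), Mul(1, Rational(-1, 24))))) = Mul(-41, Add(-76, Add(Mul(-8, Pow(4, -1)), Rational(-1, 24)))) = Mul(-41, Add(-76, Add(Mul(-8, Rational(1, 4)), Rational(-1, 24)))) = Mul(-41, Add(-76, Add(-2, Rational(-1, 24)))) = Mul(-41, Add(-76, Rational(-49, 24))) = Mul(-41, Rational(-1873, 24)) = Rational(76793, 24)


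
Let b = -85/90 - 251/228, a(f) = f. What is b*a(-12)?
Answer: 1399/57 ≈ 24.544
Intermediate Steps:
b = -1399/684 (b = -85*1/90 - 251*1/228 = -17/18 - 251/228 = -1399/684 ≈ -2.0453)
b*a(-12) = -1399/684*(-12) = 1399/57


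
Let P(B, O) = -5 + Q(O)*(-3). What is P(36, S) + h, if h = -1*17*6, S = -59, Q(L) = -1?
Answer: -104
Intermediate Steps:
P(B, O) = -2 (P(B, O) = -5 - 1*(-3) = -5 + 3 = -2)
h = -102 (h = -17*6 = -102)
P(36, S) + h = -2 - 102 = -104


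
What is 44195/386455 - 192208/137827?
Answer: -13637695675/10652786657 ≈ -1.2802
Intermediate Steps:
44195/386455 - 192208/137827 = 44195*(1/386455) - 192208*1/137827 = 8839/77291 - 192208/137827 = -13637695675/10652786657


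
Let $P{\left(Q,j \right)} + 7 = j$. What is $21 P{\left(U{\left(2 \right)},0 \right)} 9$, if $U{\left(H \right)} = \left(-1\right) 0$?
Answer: $-1323$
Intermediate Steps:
$U{\left(H \right)} = 0$
$P{\left(Q,j \right)} = -7 + j$
$21 P{\left(U{\left(2 \right)},0 \right)} 9 = 21 \left(-7 + 0\right) 9 = 21 \left(-7\right) 9 = \left(-147\right) 9 = -1323$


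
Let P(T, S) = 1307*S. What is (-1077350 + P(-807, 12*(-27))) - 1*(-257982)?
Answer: -1242836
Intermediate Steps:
(-1077350 + P(-807, 12*(-27))) - 1*(-257982) = (-1077350 + 1307*(12*(-27))) - 1*(-257982) = (-1077350 + 1307*(-324)) + 257982 = (-1077350 - 423468) + 257982 = -1500818 + 257982 = -1242836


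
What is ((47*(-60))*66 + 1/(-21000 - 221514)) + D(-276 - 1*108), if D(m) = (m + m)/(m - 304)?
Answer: -1940866703611/10428102 ≈ -1.8612e+5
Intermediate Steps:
D(m) = 2*m/(-304 + m) (D(m) = (2*m)/(-304 + m) = 2*m/(-304 + m))
((47*(-60))*66 + 1/(-21000 - 221514)) + D(-276 - 1*108) = ((47*(-60))*66 + 1/(-21000 - 221514)) + 2*(-276 - 1*108)/(-304 + (-276 - 1*108)) = (-2820*66 + 1/(-242514)) + 2*(-276 - 108)/(-304 + (-276 - 108)) = (-186120 - 1/242514) + 2*(-384)/(-304 - 384) = -45136705681/242514 + 2*(-384)/(-688) = -45136705681/242514 + 2*(-384)*(-1/688) = -45136705681/242514 + 48/43 = -1940866703611/10428102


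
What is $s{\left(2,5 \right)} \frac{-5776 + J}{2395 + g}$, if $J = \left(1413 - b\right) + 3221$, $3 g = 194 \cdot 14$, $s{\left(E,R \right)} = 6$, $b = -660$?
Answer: $- \frac{8676}{9901} \approx -0.87628$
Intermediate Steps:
$g = \frac{2716}{3}$ ($g = \frac{194 \cdot 14}{3} = \frac{1}{3} \cdot 2716 = \frac{2716}{3} \approx 905.33$)
$J = 5294$ ($J = \left(1413 - -660\right) + 3221 = \left(1413 + 660\right) + 3221 = 2073 + 3221 = 5294$)
$s{\left(2,5 \right)} \frac{-5776 + J}{2395 + g} = 6 \frac{-5776 + 5294}{2395 + \frac{2716}{3}} = 6 \left(- \frac{482}{\frac{9901}{3}}\right) = 6 \left(\left(-482\right) \frac{3}{9901}\right) = 6 \left(- \frac{1446}{9901}\right) = - \frac{8676}{9901}$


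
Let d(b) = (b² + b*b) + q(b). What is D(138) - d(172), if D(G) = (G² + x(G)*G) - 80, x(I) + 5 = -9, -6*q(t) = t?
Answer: -126322/3 ≈ -42107.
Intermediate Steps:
q(t) = -t/6
x(I) = -14 (x(I) = -5 - 9 = -14)
D(G) = -80 + G² - 14*G (D(G) = (G² - 14*G) - 80 = -80 + G² - 14*G)
d(b) = 2*b² - b/6 (d(b) = (b² + b*b) - b/6 = (b² + b²) - b/6 = 2*b² - b/6)
D(138) - d(172) = (-80 + 138² - 14*138) - 172*(-1 + 12*172)/6 = (-80 + 19044 - 1932) - 172*(-1 + 2064)/6 = 17032 - 172*2063/6 = 17032 - 1*177418/3 = 17032 - 177418/3 = -126322/3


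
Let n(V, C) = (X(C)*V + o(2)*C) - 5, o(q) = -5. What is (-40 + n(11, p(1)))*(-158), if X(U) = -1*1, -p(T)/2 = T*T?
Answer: 7268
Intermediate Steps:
p(T) = -2*T² (p(T) = -2*T*T = -2*T²)
X(U) = -1
n(V, C) = -5 - V - 5*C (n(V, C) = (-V - 5*C) - 5 = -5 - V - 5*C)
(-40 + n(11, p(1)))*(-158) = (-40 + (-5 - 1*11 - (-10)*1²))*(-158) = (-40 + (-5 - 11 - (-10)))*(-158) = (-40 + (-5 - 11 - 5*(-2)))*(-158) = (-40 + (-5 - 11 + 10))*(-158) = (-40 - 6)*(-158) = -46*(-158) = 7268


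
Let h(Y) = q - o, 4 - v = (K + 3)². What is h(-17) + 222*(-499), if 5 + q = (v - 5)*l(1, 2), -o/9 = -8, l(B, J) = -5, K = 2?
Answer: -110725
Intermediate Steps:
v = -21 (v = 4 - (2 + 3)² = 4 - 1*5² = 4 - 1*25 = 4 - 25 = -21)
o = 72 (o = -9*(-8) = 72)
q = 125 (q = -5 + (-21 - 5)*(-5) = -5 - 26*(-5) = -5 + 130 = 125)
h(Y) = 53 (h(Y) = 125 - 1*72 = 125 - 72 = 53)
h(-17) + 222*(-499) = 53 + 222*(-499) = 53 - 110778 = -110725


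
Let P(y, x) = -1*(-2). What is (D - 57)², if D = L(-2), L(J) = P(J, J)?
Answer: 3025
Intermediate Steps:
P(y, x) = 2
L(J) = 2
D = 2
(D - 57)² = (2 - 57)² = (-55)² = 3025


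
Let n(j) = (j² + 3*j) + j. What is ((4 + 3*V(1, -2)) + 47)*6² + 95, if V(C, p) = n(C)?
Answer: 2471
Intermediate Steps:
n(j) = j² + 4*j
V(C, p) = C*(4 + C)
((4 + 3*V(1, -2)) + 47)*6² + 95 = ((4 + 3*(1*(4 + 1))) + 47)*6² + 95 = ((4 + 3*(1*5)) + 47)*36 + 95 = ((4 + 3*5) + 47)*36 + 95 = ((4 + 15) + 47)*36 + 95 = (19 + 47)*36 + 95 = 66*36 + 95 = 2376 + 95 = 2471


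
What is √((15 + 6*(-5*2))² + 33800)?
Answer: 5*√1433 ≈ 189.27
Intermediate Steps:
√((15 + 6*(-5*2))² + 33800) = √((15 + 6*(-10))² + 33800) = √((15 - 60)² + 33800) = √((-45)² + 33800) = √(2025 + 33800) = √35825 = 5*√1433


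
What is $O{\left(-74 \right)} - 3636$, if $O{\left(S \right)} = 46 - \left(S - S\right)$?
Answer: $-3590$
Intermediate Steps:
$O{\left(S \right)} = 46$ ($O{\left(S \right)} = 46 - 0 = 46 + 0 = 46$)
$O{\left(-74 \right)} - 3636 = 46 - 3636 = -3590$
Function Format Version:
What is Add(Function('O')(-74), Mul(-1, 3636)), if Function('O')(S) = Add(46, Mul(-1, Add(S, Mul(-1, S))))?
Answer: -3590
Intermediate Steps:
Function('O')(S) = 46 (Function('O')(S) = Add(46, Mul(-1, 0)) = Add(46, 0) = 46)
Add(Function('O')(-74), Mul(-1, 3636)) = Add(46, Mul(-1, 3636)) = Add(46, -3636) = -3590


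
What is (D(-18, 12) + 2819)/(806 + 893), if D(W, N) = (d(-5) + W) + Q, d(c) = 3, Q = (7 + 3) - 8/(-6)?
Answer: 8446/5097 ≈ 1.6571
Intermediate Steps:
Q = 34/3 (Q = 10 - 8*(-⅙) = 10 + 4/3 = 34/3 ≈ 11.333)
D(W, N) = 43/3 + W (D(W, N) = (3 + W) + 34/3 = 43/3 + W)
(D(-18, 12) + 2819)/(806 + 893) = ((43/3 - 18) + 2819)/(806 + 893) = (-11/3 + 2819)/1699 = (8446/3)*(1/1699) = 8446/5097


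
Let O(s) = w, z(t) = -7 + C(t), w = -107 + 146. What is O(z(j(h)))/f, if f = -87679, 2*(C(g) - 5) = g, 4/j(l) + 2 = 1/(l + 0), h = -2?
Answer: -39/87679 ≈ -0.00044480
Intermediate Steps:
j(l) = 4/(-2 + 1/l) (j(l) = 4/(-2 + 1/(l + 0)) = 4/(-2 + 1/l))
C(g) = 5 + g/2
w = 39
z(t) = -2 + t/2 (z(t) = -7 + (5 + t/2) = -2 + t/2)
O(s) = 39
O(z(j(h)))/f = 39/(-87679) = 39*(-1/87679) = -39/87679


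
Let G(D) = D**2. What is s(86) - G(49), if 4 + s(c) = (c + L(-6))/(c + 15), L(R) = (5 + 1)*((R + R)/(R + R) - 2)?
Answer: -242825/101 ≈ -2404.2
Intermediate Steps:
L(R) = -6 (L(R) = 6*((2*R)/((2*R)) - 2) = 6*((2*R)*(1/(2*R)) - 2) = 6*(1 - 2) = 6*(-1) = -6)
s(c) = -4 + (-6 + c)/(15 + c) (s(c) = -4 + (c - 6)/(c + 15) = -4 + (-6 + c)/(15 + c))
s(86) - G(49) = 3*(-22 - 1*86)/(15 + 86) - 1*49**2 = 3*(-22 - 86)/101 - 1*2401 = 3*(1/101)*(-108) - 2401 = -324/101 - 2401 = -242825/101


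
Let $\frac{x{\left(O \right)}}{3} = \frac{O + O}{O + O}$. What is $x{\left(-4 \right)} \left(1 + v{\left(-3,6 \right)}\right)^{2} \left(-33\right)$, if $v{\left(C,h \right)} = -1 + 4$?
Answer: $-1584$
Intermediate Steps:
$x{\left(O \right)} = 3$ ($x{\left(O \right)} = 3 \frac{O + O}{O + O} = 3 \frac{2 O}{2 O} = 3 \cdot 2 O \frac{1}{2 O} = 3 \cdot 1 = 3$)
$v{\left(C,h \right)} = 3$
$x{\left(-4 \right)} \left(1 + v{\left(-3,6 \right)}\right)^{2} \left(-33\right) = 3 \left(1 + 3\right)^{2} \left(-33\right) = 3 \cdot 4^{2} \left(-33\right) = 3 \cdot 16 \left(-33\right) = 48 \left(-33\right) = -1584$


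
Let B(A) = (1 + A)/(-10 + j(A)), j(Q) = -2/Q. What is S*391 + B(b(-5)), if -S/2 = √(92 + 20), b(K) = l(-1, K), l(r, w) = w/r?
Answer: -15/26 - 3128*√7 ≈ -8276.5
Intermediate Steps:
b(K) = -K (b(K) = K/(-1) = K*(-1) = -K)
S = -8*√7 (S = -2*√(92 + 20) = -8*√7 ≈ -21.166)
B(A) = (1 + A)/(-10 - 2/A)
S*391 + B(b(-5)) = -8*√7*391 - (-1*(-5))*(1 - 1*(-5))/(2 + 10*(-1*(-5))) = -3128*√7 - 1*5*(1 + 5)/(2 + 10*5) = -3128*√7 - 1*5*6/(2 + 50) = -3128*√7 - 1*5*6/52 = -3128*√7 - 1*5*1/52*6 = -3128*√7 - 15/26 = -15/26 - 3128*√7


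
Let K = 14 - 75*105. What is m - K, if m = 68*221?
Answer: 22889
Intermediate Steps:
m = 15028
K = -7861 (K = 14 - 7875 = -7861)
m - K = 15028 - 1*(-7861) = 15028 + 7861 = 22889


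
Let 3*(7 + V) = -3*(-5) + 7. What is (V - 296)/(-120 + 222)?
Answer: -887/306 ≈ -2.8987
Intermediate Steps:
V = ⅓ (V = -7 + (-3*(-5) + 7)/3 = -7 + (15 + 7)/3 = -7 + (⅓)*22 = -7 + 22/3 = ⅓ ≈ 0.33333)
(V - 296)/(-120 + 222) = (⅓ - 296)/(-120 + 222) = -887/3/102 = -887/3*1/102 = -887/306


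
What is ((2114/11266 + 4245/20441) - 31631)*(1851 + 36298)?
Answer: -138941678840810829/115144153 ≈ -1.2067e+9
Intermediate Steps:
((2114/11266 + 4245/20441) - 31631)*(1851 + 36298) = ((2114*(1/11266) + 4245*(1/20441)) - 31631)*38149 = ((1057/5633 + 4245/20441) - 31631)*38149 = (45518222/115144153 - 31631)*38149 = -3642079185321/115144153*38149 = -138941678840810829/115144153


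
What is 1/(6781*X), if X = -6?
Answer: -1/40686 ≈ -2.4578e-5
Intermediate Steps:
1/(6781*X) = 1/(6781*(-6)) = 1/(-40686) = -1/40686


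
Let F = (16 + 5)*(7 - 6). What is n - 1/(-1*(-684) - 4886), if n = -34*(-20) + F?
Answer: 2945603/4202 ≈ 701.00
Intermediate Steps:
F = 21 (F = 21*1 = 21)
n = 701 (n = -34*(-20) + 21 = 680 + 21 = 701)
n - 1/(-1*(-684) - 4886) = 701 - 1/(-1*(-684) - 4886) = 701 - 1/(684 - 4886) = 701 - 1/(-4202) = 701 - 1*(-1/4202) = 701 + 1/4202 = 2945603/4202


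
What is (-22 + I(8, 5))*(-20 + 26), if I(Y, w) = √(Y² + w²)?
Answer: -132 + 6*√89 ≈ -75.396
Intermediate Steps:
(-22 + I(8, 5))*(-20 + 26) = (-22 + √(8² + 5²))*(-20 + 26) = (-22 + √(64 + 25))*6 = (-22 + √89)*6 = -132 + 6*√89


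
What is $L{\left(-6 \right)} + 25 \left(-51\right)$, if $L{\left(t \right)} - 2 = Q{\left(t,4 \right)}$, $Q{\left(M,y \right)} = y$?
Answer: $-1269$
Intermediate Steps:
$L{\left(t \right)} = 6$ ($L{\left(t \right)} = 2 + 4 = 6$)
$L{\left(-6 \right)} + 25 \left(-51\right) = 6 + 25 \left(-51\right) = 6 - 1275 = -1269$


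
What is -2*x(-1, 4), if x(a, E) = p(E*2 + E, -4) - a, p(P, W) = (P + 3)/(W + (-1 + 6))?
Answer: -32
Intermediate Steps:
p(P, W) = (3 + P)/(5 + W) (p(P, W) = (3 + P)/(W + 5) = (3 + P)/(5 + W))
x(a, E) = 3 - a + 3*E (x(a, E) = (3 + (E*2 + E))/(5 - 4) - a = (3 + (2*E + E))/1 - a = 1*(3 + 3*E) - a = (3 + 3*E) - a = 3 - a + 3*E)
-2*x(-1, 4) = -2*(3 - 1*(-1) + 3*4) = -2*(3 + 1 + 12) = -2*16 = -32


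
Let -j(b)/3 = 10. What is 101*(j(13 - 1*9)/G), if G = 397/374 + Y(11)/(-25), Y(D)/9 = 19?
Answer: 28330500/54029 ≈ 524.36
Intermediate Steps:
Y(D) = 171 (Y(D) = 9*19 = 171)
j(b) = -30 (j(b) = -3*10 = -30)
G = -54029/9350 (G = 397/374 + 171/(-25) = 397*(1/374) + 171*(-1/25) = 397/374 - 171/25 = -54029/9350 ≈ -5.7785)
101*(j(13 - 1*9)/G) = 101*(-30/(-54029/9350)) = 101*(-30*(-9350/54029)) = 101*(280500/54029) = 28330500/54029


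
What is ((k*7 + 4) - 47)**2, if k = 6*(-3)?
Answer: 28561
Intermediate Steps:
k = -18
((k*7 + 4) - 47)**2 = ((-18*7 + 4) - 47)**2 = ((-126 + 4) - 47)**2 = (-122 - 47)**2 = (-169)**2 = 28561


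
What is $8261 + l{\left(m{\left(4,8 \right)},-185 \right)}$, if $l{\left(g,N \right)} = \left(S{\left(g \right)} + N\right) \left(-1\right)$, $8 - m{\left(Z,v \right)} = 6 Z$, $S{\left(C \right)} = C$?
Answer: $8462$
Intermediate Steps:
$m{\left(Z,v \right)} = 8 - 6 Z$
$l{\left(g,N \right)} = - N - g$ ($l{\left(g,N \right)} = \left(g + N\right) \left(-1\right) = \left(N + g\right) \left(-1\right) = - N - g$)
$8261 + l{\left(m{\left(4,8 \right)},-185 \right)} = 8261 - \left(-177 - 24\right) = 8261 + \left(185 - \left(8 - 24\right)\right) = 8261 + \left(185 - -16\right) = 8261 + \left(185 + 16\right) = 8261 + 201 = 8462$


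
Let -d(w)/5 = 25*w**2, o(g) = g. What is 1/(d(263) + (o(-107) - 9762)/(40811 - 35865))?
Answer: -4946/42763744119 ≈ -1.1566e-7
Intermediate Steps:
d(w) = -125*w**2
1/(d(263) + (o(-107) - 9762)/(40811 - 35865)) = 1/(-125*263**2 + (-107 - 9762)/(40811 - 35865)) = 1/(-125*69169 - 9869/4946) = 1/(-8646125 - 9869*1/4946) = 1/(-8646125 - 9869/4946) = 1/(-42763744119/4946) = -4946/42763744119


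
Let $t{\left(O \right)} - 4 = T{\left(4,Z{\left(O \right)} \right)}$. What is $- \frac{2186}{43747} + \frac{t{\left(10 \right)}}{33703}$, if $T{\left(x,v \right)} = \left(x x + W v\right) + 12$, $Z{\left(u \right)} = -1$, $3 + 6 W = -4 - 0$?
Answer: $- \frac{433342895}{8846430846} \approx -0.048985$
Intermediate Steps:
$W = - \frac{7}{6}$ ($W = - \frac{1}{2} + \frac{-4 - 0}{6} = - \frac{1}{2} + \frac{-4 + 0}{6} = - \frac{1}{2} + \frac{1}{6} \left(-4\right) = - \frac{1}{2} - \frac{2}{3} = - \frac{7}{6} \approx -1.1667$)
$T{\left(x,v \right)} = 12 + x^{2} - \frac{7 v}{6}$ ($T{\left(x,v \right)} = \left(x x - \frac{7 v}{6}\right) + 12 = \left(x^{2} - \frac{7 v}{6}\right) + 12 = 12 + x^{2} - \frac{7 v}{6}$)
$t{\left(O \right)} = \frac{199}{6}$ ($t{\left(O \right)} = 4 + \left(12 + 4^{2} - - \frac{7}{6}\right) = 4 + \left(12 + 16 + \frac{7}{6}\right) = 4 + \frac{175}{6} = \frac{199}{6}$)
$- \frac{2186}{43747} + \frac{t{\left(10 \right)}}{33703} = - \frac{2186}{43747} + \frac{199}{6 \cdot 33703} = \left(-2186\right) \frac{1}{43747} + \frac{199}{6} \cdot \frac{1}{33703} = - \frac{2186}{43747} + \frac{199}{202218} = - \frac{433342895}{8846430846}$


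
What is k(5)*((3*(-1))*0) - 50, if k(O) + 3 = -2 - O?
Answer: -50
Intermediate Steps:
k(O) = -5 - O (k(O) = -3 + (-2 - O) = -5 - O)
k(5)*((3*(-1))*0) - 50 = (-5 - 1*5)*((3*(-1))*0) - 50 = (-5 - 5)*(-3*0) - 50 = -10*0 - 50 = 0 - 50 = -50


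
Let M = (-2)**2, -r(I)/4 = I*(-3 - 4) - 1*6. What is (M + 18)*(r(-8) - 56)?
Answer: -5632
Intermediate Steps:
r(I) = 24 + 28*I (r(I) = -4*(I*(-3 - 4) - 1*6) = -4*(I*(-7) - 6) = -4*(-7*I - 6) = -4*(-6 - 7*I) = 24 + 28*I)
M = 4
(M + 18)*(r(-8) - 56) = (4 + 18)*((24 + 28*(-8)) - 56) = 22*((24 - 224) - 56) = 22*(-200 - 56) = 22*(-256) = -5632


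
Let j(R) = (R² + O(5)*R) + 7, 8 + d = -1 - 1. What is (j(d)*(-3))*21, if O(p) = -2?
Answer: -8001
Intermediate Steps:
d = -10 (d = -8 + (-1 - 1) = -8 - 2 = -10)
j(R) = 7 + R² - 2*R (j(R) = (R² - 2*R) + 7 = 7 + R² - 2*R)
(j(d)*(-3))*21 = ((7 + (-10)² - 2*(-10))*(-3))*21 = ((7 + 100 + 20)*(-3))*21 = (127*(-3))*21 = -381*21 = -8001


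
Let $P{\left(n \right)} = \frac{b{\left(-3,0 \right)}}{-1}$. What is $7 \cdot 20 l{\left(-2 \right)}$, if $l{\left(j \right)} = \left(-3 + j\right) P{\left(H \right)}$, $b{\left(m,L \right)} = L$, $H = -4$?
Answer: $0$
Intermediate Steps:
$P{\left(n \right)} = 0$ ($P{\left(n \right)} = \frac{0}{-1} = 0 \left(-1\right) = 0$)
$l{\left(j \right)} = 0$ ($l{\left(j \right)} = \left(-3 + j\right) 0 = 0$)
$7 \cdot 20 l{\left(-2 \right)} = 7 \cdot 20 \cdot 0 = 140 \cdot 0 = 0$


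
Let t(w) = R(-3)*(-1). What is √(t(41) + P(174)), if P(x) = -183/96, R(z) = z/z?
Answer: I*√186/8 ≈ 1.7048*I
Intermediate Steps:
R(z) = 1
P(x) = -61/32 (P(x) = -183*1/96 = -61/32)
t(w) = -1 (t(w) = 1*(-1) = -1)
√(t(41) + P(174)) = √(-1 - 61/32) = √(-93/32) = I*√186/8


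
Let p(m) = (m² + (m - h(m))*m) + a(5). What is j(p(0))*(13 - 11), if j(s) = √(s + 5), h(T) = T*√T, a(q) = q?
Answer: 2*√10 ≈ 6.3246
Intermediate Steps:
h(T) = T^(3/2)
p(m) = 5 + m² + m*(m - m^(3/2)) (p(m) = (m² + (m - m^(3/2))*m) + 5 = (m² + m*(m - m^(3/2))) + 5 = 5 + m² + m*(m - m^(3/2)))
j(s) = √(5 + s)
j(p(0))*(13 - 11) = √(5 + (5 - 0^(5/2) + 2*0²))*(13 - 11) = √(5 + (5 - 1*0 + 2*0))*2 = √(5 + (5 + 0 + 0))*2 = √(5 + 5)*2 = √10*2 = 2*√10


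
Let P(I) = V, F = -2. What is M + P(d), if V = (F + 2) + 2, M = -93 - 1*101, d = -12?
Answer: -192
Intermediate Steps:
M = -194 (M = -93 - 101 = -194)
V = 2 (V = (-2 + 2) + 2 = 0 + 2 = 2)
P(I) = 2
M + P(d) = -194 + 2 = -192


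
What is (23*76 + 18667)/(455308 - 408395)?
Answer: 20415/46913 ≈ 0.43517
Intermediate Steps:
(23*76 + 18667)/(455308 - 408395) = (1748 + 18667)/46913 = 20415*(1/46913) = 20415/46913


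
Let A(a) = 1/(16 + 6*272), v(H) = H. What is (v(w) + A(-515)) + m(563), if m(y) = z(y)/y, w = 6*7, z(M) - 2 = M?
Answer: 39900291/927824 ≈ 43.004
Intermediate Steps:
z(M) = 2 + M
w = 42
m(y) = (2 + y)/y
A(a) = 1/1648 (A(a) = 1/(16 + 1632) = 1/1648)
(v(w) + A(-515)) + m(563) = (42 + 1/1648) + (2 + 563)/563 = 69217/1648 + (1/563)*565 = 69217/1648 + 565/563 = 39900291/927824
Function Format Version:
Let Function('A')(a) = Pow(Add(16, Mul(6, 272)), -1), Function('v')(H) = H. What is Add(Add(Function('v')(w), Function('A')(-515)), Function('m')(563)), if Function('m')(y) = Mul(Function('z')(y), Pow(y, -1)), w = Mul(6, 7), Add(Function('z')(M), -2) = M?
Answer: Rational(39900291, 927824) ≈ 43.004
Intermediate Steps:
Function('z')(M) = Add(2, M)
w = 42
Function('m')(y) = Mul(Pow(y, -1), Add(2, y)) (Function('m')(y) = Mul(Add(2, y), Pow(y, -1)) = Mul(Pow(y, -1), Add(2, y)))
Function('A')(a) = Rational(1, 1648) (Function('A')(a) = Pow(Add(16, 1632), -1) = Pow(1648, -1) = Rational(1, 1648))
Add(Add(Function('v')(w), Function('A')(-515)), Function('m')(563)) = Add(Add(42, Rational(1, 1648)), Mul(Pow(563, -1), Add(2, 563))) = Add(Rational(69217, 1648), Mul(Rational(1, 563), 565)) = Add(Rational(69217, 1648), Rational(565, 563)) = Rational(39900291, 927824)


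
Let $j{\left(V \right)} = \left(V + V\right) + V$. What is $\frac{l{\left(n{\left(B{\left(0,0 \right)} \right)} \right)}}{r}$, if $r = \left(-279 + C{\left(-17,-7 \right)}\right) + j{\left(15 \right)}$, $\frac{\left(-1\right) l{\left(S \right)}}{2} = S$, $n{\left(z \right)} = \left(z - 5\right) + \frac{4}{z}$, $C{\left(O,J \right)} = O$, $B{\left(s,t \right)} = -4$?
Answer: $- \frac{20}{251} \approx -0.079681$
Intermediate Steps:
$j{\left(V \right)} = 3 V$ ($j{\left(V \right)} = 2 V + V = 3 V$)
$n{\left(z \right)} = -5 + z + \frac{4}{z}$ ($n{\left(z \right)} = \left(-5 + z\right) + \frac{4}{z} = -5 + z + \frac{4}{z}$)
$l{\left(S \right)} = - 2 S$
$r = -251$ ($r = \left(-279 - 17\right) + 3 \cdot 15 = -296 + 45 = -251$)
$\frac{l{\left(n{\left(B{\left(0,0 \right)} \right)} \right)}}{r} = \frac{\left(-2\right) \left(-5 - 4 + \frac{4}{-4}\right)}{-251} = - 2 \left(-5 - 4 + 4 \left(- \frac{1}{4}\right)\right) \left(- \frac{1}{251}\right) = - 2 \left(-5 - 4 - 1\right) \left(- \frac{1}{251}\right) = \left(-2\right) \left(-10\right) \left(- \frac{1}{251}\right) = 20 \left(- \frac{1}{251}\right) = - \frac{20}{251}$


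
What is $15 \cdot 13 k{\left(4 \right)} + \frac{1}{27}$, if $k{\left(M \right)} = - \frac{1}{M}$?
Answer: $- \frac{5261}{108} \approx -48.713$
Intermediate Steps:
$15 \cdot 13 k{\left(4 \right)} + \frac{1}{27} = 15 \cdot 13 \left(- \frac{1}{4}\right) + \frac{1}{27} = 195 \left(\left(-1\right) \frac{1}{4}\right) + \frac{1}{27} = 195 \left(- \frac{1}{4}\right) + \frac{1}{27} = - \frac{195}{4} + \frac{1}{27} = - \frac{5261}{108}$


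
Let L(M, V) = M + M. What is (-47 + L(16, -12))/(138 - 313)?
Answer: 3/35 ≈ 0.085714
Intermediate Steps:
L(M, V) = 2*M
(-47 + L(16, -12))/(138 - 313) = (-47 + 2*16)/(138 - 313) = (-47 + 32)/(-175) = -15*(-1/175) = 3/35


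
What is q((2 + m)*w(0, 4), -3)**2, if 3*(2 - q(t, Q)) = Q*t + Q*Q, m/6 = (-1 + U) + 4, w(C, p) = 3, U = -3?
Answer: 25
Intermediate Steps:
m = 0 (m = 6*((-1 - 3) + 4) = 6*(-4 + 4) = 6*0 = 0)
q(t, Q) = 2 - Q**2/3 - Q*t/3 (q(t, Q) = 2 - (Q*t + Q*Q)/3 = 2 - (Q*t + Q**2)/3 = 2 - (Q**2 + Q*t)/3 = 2 + (-Q**2/3 - Q*t/3) = 2 - Q**2/3 - Q*t/3)
q((2 + m)*w(0, 4), -3)**2 = (2 - 1/3*(-3)**2 - 1/3*(-3)*(2 + 0)*3)**2 = (2 - 1/3*9 - 1/3*(-3)*2*3)**2 = (2 - 3 - 1/3*(-3)*6)**2 = (2 - 3 + 6)**2 = 5**2 = 25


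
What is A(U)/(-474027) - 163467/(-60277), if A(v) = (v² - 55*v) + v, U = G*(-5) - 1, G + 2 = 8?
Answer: 77328941714/28572925479 ≈ 2.7064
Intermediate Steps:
G = 6 (G = -2 + 8 = 6)
U = -31 (U = 6*(-5) - 1 = -30 - 1 = -31)
A(v) = v² - 54*v
A(U)/(-474027) - 163467/(-60277) = -31*(-54 - 31)/(-474027) - 163467/(-60277) = -31*(-85)*(-1/474027) - 163467*(-1/60277) = 2635*(-1/474027) + 163467/60277 = -2635/474027 + 163467/60277 = 77328941714/28572925479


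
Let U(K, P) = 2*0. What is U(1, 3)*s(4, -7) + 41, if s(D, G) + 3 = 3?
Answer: 41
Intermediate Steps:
U(K, P) = 0
s(D, G) = 0 (s(D, G) = -3 + 3 = 0)
U(1, 3)*s(4, -7) + 41 = 0*0 + 41 = 0 + 41 = 41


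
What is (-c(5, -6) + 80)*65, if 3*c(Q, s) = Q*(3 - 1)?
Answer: 14950/3 ≈ 4983.3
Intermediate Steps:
c(Q, s) = 2*Q/3 (c(Q, s) = (Q*(3 - 1))/3 = (Q*2)/3 = (2*Q)/3 = 2*Q/3)
(-c(5, -6) + 80)*65 = (-2*5/3 + 80)*65 = (-1*10/3 + 80)*65 = (-10/3 + 80)*65 = (230/3)*65 = 14950/3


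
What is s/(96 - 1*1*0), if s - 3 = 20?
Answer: 23/96 ≈ 0.23958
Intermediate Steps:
s = 23 (s = 3 + 20 = 23)
s/(96 - 1*1*0) = 23/(96 - 1*1*0) = 23/(96 - 1*0) = 23/(96 + 0) = 23/96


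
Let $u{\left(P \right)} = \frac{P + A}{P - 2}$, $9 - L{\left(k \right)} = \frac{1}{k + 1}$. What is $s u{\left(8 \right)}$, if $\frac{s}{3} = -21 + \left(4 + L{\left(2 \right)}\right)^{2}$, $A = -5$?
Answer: $\frac{1255}{6} \approx 209.17$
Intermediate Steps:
$L{\left(k \right)} = 9 - \frac{1}{1 + k}$ ($L{\left(k \right)} = 9 - \frac{1}{k + 1} = 9 - \frac{1}{1 + k}$)
$u{\left(P \right)} = \frac{-5 + P}{-2 + P}$ ($u{\left(P \right)} = \frac{P - 5}{P - 2} = \frac{-5 + P}{-2 + P}$)
$s = \frac{1255}{3}$ ($s = 3 \left(-21 + \left(4 + \frac{8 + 9 \cdot 2}{1 + 2}\right)^{2}\right) = 3 \left(-21 + \left(4 + \frac{8 + 18}{3}\right)^{2}\right) = 3 \left(-21 + \left(4 + \frac{1}{3} \cdot 26\right)^{2}\right) = 3 \left(-21 + \left(4 + \frac{26}{3}\right)^{2}\right) = 3 \left(-21 + \left(\frac{38}{3}\right)^{2}\right) = 3 \left(-21 + \frac{1444}{9}\right) = 3 \cdot \frac{1255}{9} = \frac{1255}{3} \approx 418.33$)
$s u{\left(8 \right)} = \frac{1255 \frac{-5 + 8}{-2 + 8}}{3} = \frac{1255 \cdot \frac{1}{6} \cdot 3}{3} = \frac{1255}{3} \cdot \frac{1}{2} = \frac{1255}{6}$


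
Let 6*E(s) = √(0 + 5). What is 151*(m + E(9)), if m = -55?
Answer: -8305 + 151*√5/6 ≈ -8248.7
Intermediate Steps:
E(s) = √5/6 (E(s) = √(0 + 5)/6 = √5/6)
151*(m + E(9)) = 151*(-55 + √5/6) = -8305 + 151*√5/6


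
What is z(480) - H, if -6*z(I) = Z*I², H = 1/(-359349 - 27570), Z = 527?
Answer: -7830002419199/386919 ≈ -2.0237e+7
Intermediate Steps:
H = -1/386919 (H = 1/(-386919) = -1/386919 ≈ -2.5845e-6)
z(I) = -527*I²/6
z(480) - H = -527/6*480² - 1*(-1/386919) = -527/6*230400 + 1/386919 = -20236800 + 1/386919 = -7830002419199/386919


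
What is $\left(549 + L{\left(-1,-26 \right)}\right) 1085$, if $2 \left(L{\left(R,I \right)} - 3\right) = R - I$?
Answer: $\frac{1224965}{2} \approx 6.1248 \cdot 10^{5}$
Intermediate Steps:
$L{\left(R,I \right)} = 3 + \frac{R}{2} - \frac{I}{2}$ ($L{\left(R,I \right)} = 3 + \frac{R - I}{2} = 3 - \left(\frac{I}{2} - \frac{R}{2}\right) = 3 + \frac{R}{2} - \frac{I}{2}$)
$\left(549 + L{\left(-1,-26 \right)}\right) 1085 = \left(549 + \left(3 + \frac{1}{2} \left(-1\right) - -13\right)\right) 1085 = \left(549 + \left(3 - \frac{1}{2} + 13\right)\right) 1085 = \left(549 + \frac{31}{2}\right) 1085 = \frac{1129}{2} \cdot 1085 = \frac{1224965}{2}$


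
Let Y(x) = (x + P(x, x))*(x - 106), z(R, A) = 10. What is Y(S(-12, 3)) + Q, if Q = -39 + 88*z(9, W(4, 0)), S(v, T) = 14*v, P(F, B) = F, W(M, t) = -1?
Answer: 92905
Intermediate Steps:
Y(x) = 2*x*(-106 + x) (Y(x) = (x + x)*(x - 106) = (2*x)*(-106 + x) = 2*x*(-106 + x))
Q = 841 (Q = -39 + 88*10 = -39 + 880 = 841)
Y(S(-12, 3)) + Q = 2*(14*(-12))*(-106 + 14*(-12)) + 841 = 2*(-168)*(-106 - 168) + 841 = 2*(-168)*(-274) + 841 = 92064 + 841 = 92905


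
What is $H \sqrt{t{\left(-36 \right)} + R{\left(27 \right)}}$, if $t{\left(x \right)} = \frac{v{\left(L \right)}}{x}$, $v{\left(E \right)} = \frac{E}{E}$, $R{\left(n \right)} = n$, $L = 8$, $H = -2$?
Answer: $- \frac{\sqrt{971}}{3} \approx -10.387$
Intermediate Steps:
$v{\left(E \right)} = 1$
$t{\left(x \right)} = \frac{1}{x}$ ($t{\left(x \right)} = 1 \frac{1}{x} = \frac{1}{x}$)
$H \sqrt{t{\left(-36 \right)} + R{\left(27 \right)}} = - 2 \sqrt{\frac{1}{-36} + 27} = - 2 \sqrt{- \frac{1}{36} + 27} = - 2 \sqrt{\frac{971}{36}} = - 2 \frac{\sqrt{971}}{6} = - \frac{\sqrt{971}}{3}$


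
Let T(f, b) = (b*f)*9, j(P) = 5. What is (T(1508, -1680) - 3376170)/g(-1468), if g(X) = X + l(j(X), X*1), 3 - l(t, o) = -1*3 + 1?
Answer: 3739590/209 ≈ 17893.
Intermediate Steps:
T(f, b) = 9*b*f
l(t, o) = 5 (l(t, o) = 3 - (-1*3 + 1) = 3 - (-3 + 1) = 3 - 1*(-2) = 3 + 2 = 5)
g(X) = 5 + X (g(X) = X + 5 = 5 + X)
(T(1508, -1680) - 3376170)/g(-1468) = (9*(-1680)*1508 - 3376170)/(5 - 1468) = (-22800960 - 3376170)/(-1463) = -26177130*(-1/1463) = 3739590/209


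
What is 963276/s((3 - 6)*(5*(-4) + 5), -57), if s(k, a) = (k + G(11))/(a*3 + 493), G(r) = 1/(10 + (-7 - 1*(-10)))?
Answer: 2016136668/293 ≈ 6.8810e+6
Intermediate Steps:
G(r) = 1/13 (G(r) = 1/(10 + (-7 + 10)) = 1/(10 + 3) = 1/13)
s(k, a) = (1/13 + k)/(493 + 3*a) (s(k, a) = (k + 1/13)/(a*3 + 493) = (1/13 + k)/(3*a + 493) = (1/13 + k)/(493 + 3*a))
963276/s((3 - 6)*(5*(-4) + 5), -57) = 963276/(((1 + 13*((3 - 6)*(5*(-4) + 5)))/(13*(493 + 3*(-57))))) = 963276/(((1 + 13*(-3*(-20 + 5)))/(13*(493 - 171)))) = 963276/(((1/13)*(1 + 13*(-3*(-15)))/322)) = 963276/(((1/13)*(1/322)*(1 + 13*45))) = 963276/(((1/13)*(1/322)*(1 + 585))) = 963276/(((1/13)*(1/322)*586)) = 963276/(293/2093) = 963276*(2093/293) = 2016136668/293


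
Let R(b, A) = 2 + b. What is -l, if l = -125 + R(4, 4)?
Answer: 119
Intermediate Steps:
l = -119 (l = -125 + (2 + 4) = -125 + 6 = -119)
-l = -1*(-119) = 119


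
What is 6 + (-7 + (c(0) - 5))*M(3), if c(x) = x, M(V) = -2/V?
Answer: 14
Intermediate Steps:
6 + (-7 + (c(0) - 5))*M(3) = 6 + (-7 + (0 - 5))*(-2/3) = 6 + (-7 - 5)*(-2*⅓) = 6 - 12*(-⅔) = 6 + 8 = 14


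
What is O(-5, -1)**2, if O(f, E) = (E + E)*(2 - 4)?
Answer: 16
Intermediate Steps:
O(f, E) = -4*E (O(f, E) = (2*E)*(-2) = -4*E)
O(-5, -1)**2 = (-4*(-1))**2 = 4**2 = 16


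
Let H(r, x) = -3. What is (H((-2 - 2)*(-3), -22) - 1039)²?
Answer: 1085764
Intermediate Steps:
(H((-2 - 2)*(-3), -22) - 1039)² = (-3 - 1039)² = (-1042)² = 1085764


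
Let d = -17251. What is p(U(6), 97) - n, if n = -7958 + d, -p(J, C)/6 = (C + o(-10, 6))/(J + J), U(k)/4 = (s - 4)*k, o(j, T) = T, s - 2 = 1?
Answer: 201775/8 ≈ 25222.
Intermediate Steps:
s = 3 (s = 2 + 1 = 3)
U(k) = -4*k (U(k) = 4*((3 - 4)*k) = 4*(-k) = -4*k)
p(J, C) = -3*(6 + C)/J (p(J, C) = -6*(C + 6)/(J + J) = -6*(6 + C)/(2*J) = -6*(6 + C)*1/(2*J) = -3*(6 + C)/J)
n = -25209 (n = -7958 - 17251 = -25209)
p(U(6), 97) - n = 3*(-6 - 1*97)/((-4*6)) - 1*(-25209) = 3*(-6 - 97)/(-24) + 25209 = 3*(-1/24)*(-103) + 25209 = 103/8 + 25209 = 201775/8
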